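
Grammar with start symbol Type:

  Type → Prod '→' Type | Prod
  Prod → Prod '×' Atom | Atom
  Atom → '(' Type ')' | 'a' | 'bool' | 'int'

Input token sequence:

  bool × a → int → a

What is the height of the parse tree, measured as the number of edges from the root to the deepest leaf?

5

[Type [Prod [Prod [Atom bool]] × [Atom a]] → [Type [Prod [Atom int]] → [Type [Prod [Atom a]]]]]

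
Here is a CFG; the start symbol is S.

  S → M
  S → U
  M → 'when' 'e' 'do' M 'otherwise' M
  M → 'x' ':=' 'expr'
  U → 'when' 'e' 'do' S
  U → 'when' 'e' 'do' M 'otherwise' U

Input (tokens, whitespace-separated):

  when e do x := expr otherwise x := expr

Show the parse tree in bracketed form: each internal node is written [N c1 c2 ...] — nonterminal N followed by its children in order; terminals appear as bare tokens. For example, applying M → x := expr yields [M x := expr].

S
M
when e do M otherwise M
when e do x := expr otherwise M
when e do x := expr otherwise x := expr

[S [M when e do [M x := expr] otherwise [M x := expr]]]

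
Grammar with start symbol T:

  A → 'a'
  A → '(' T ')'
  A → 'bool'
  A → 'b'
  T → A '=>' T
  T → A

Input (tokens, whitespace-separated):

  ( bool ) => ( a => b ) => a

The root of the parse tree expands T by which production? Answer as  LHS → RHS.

T → A '=>' T

[T [A ( [T [A bool]] )] => [T [A ( [T [A a] => [T [A b]]] )] => [T [A a]]]]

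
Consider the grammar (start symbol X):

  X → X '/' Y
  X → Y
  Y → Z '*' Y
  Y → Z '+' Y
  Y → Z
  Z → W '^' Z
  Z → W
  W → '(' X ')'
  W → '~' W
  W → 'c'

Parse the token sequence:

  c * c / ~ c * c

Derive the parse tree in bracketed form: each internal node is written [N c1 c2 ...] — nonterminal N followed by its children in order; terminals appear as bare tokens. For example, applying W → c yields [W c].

X
X / Y
Y / Y
Z * Y / Y
W * Y / Y
c * Y / Y
c * Z / Y
c * W / Y
c * c / Y
c * c / Z * Y
c * c / W * Y
c * c / ~ W * Y
c * c / ~ c * Y
c * c / ~ c * Z
c * c / ~ c * W
c * c / ~ c * c

[X [X [Y [Z [W c]] * [Y [Z [W c]]]]] / [Y [Z [W ~ [W c]]] * [Y [Z [W c]]]]]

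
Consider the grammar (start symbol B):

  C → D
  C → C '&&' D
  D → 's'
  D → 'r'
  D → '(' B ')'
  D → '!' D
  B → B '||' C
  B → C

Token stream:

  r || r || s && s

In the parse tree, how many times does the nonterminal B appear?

3

[B [B [B [C [D r]]] || [C [D r]]] || [C [C [D s]] && [D s]]]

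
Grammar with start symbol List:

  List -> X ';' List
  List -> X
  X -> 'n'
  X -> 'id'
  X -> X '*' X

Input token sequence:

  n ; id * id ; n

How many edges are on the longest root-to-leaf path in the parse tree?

[List [X n] ; [List [X [X id] * [X id]] ; [List [X n]]]]

4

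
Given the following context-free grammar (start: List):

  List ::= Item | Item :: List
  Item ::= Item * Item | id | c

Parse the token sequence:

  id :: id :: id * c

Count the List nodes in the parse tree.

[List [Item id] :: [List [Item id] :: [List [Item [Item id] * [Item c]]]]]

3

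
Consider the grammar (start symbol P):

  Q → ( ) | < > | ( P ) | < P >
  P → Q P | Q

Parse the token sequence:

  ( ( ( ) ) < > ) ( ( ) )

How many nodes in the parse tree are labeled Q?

[P [Q ( [P [Q ( [P [Q ( )]] )] [P [Q < >]]] )] [P [Q ( [P [Q ( )]] )]]]

6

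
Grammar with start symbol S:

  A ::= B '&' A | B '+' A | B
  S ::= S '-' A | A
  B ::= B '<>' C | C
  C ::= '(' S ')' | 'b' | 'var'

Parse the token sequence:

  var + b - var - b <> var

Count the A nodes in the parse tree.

4

[S [S [S [A [B [C var]] + [A [B [C b]]]]] - [A [B [C var]]]] - [A [B [B [C b]] <> [C var]]]]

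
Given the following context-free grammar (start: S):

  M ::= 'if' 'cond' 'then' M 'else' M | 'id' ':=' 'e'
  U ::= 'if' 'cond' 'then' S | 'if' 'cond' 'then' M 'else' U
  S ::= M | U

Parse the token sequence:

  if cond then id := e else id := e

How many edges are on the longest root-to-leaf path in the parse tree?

[S [M if cond then [M id := e] else [M id := e]]]

3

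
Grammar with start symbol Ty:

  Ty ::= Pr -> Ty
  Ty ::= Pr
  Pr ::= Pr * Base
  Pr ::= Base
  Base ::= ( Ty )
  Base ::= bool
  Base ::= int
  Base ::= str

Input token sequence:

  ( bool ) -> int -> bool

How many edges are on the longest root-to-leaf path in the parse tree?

6

[Ty [Pr [Base ( [Ty [Pr [Base bool]]] )]] -> [Ty [Pr [Base int]] -> [Ty [Pr [Base bool]]]]]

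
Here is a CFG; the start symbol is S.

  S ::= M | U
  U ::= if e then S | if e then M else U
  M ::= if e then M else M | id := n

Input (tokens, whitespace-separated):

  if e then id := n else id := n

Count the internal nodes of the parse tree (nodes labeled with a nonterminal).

4

[S [M if e then [M id := n] else [M id := n]]]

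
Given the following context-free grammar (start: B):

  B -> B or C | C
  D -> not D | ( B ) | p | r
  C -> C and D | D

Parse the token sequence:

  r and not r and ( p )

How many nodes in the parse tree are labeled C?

[B [C [C [C [D r]] and [D not [D r]]] and [D ( [B [C [D p]]] )]]]

4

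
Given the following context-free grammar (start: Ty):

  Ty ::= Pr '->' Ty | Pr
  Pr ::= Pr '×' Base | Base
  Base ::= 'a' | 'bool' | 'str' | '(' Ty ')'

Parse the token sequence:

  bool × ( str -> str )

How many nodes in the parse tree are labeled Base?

[Ty [Pr [Pr [Base bool]] × [Base ( [Ty [Pr [Base str]] -> [Ty [Pr [Base str]]]] )]]]

4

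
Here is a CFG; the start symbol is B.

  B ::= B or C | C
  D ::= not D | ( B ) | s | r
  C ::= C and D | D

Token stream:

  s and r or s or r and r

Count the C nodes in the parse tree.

[B [B [B [C [C [D s]] and [D r]]] or [C [D s]]] or [C [C [D r]] and [D r]]]

5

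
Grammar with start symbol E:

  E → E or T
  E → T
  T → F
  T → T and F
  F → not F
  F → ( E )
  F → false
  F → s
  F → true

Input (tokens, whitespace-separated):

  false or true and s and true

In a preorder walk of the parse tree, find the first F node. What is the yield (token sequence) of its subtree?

[E [E [T [F false]]] or [T [T [T [F true]] and [F s]] and [F true]]]

false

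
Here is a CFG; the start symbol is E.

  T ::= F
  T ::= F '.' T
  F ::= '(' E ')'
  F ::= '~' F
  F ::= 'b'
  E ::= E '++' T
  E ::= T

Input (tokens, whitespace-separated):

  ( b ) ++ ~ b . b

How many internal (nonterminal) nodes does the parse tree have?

[E [E [T [F ( [E [T [F b]]] )]]] ++ [T [F ~ [F b]] . [T [F b]]]]

12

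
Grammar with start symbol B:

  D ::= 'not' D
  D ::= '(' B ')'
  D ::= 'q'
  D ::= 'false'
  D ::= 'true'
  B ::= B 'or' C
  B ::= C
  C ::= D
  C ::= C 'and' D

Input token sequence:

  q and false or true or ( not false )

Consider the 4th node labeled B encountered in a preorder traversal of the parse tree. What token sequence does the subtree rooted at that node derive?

not false

[B [B [B [C [C [D q]] and [D false]]] or [C [D true]]] or [C [D ( [B [C [D not [D false]]]] )]]]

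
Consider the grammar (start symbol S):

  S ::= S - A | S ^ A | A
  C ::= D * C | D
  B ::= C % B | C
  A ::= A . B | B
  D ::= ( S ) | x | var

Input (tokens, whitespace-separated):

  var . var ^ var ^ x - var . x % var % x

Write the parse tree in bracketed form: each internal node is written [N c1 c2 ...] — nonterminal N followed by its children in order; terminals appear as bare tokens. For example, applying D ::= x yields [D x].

[S [S [S [S [A [A [B [C [D var]]]] . [B [C [D var]]]]] ^ [A [B [C [D var]]]]] ^ [A [B [C [D x]]]]] - [A [A [B [C [D var]]]] . [B [C [D x]] % [B [C [D var]] % [B [C [D x]]]]]]]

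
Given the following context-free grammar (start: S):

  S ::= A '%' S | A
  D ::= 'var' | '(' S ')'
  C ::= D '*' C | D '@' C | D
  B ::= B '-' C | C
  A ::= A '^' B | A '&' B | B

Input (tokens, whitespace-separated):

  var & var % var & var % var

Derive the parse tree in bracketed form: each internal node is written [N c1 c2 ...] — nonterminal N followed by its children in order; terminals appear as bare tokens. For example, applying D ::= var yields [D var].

[S [A [A [B [C [D var]]]] & [B [C [D var]]]] % [S [A [A [B [C [D var]]]] & [B [C [D var]]]] % [S [A [B [C [D var]]]]]]]

S
A % S
A & B % S
B & B % S
C & B % S
D & B % S
var & B % S
var & C % S
var & D % S
var & var % S
var & var % A % S
var & var % A & B % S
var & var % B & B % S
var & var % C & B % S
var & var % D & B % S
var & var % var & B % S
var & var % var & C % S
var & var % var & D % S
var & var % var & var % S
var & var % var & var % A
var & var % var & var % B
var & var % var & var % C
var & var % var & var % D
var & var % var & var % var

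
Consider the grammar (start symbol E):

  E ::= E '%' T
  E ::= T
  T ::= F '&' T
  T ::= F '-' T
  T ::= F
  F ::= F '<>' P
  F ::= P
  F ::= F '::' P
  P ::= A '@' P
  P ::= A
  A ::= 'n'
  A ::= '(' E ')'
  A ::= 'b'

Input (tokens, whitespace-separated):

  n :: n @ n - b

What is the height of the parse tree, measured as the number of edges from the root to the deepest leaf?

[E [T [F [F [P [A n]]] :: [P [A n] @ [P [A n]]]] - [T [F [P [A b]]]]]]

6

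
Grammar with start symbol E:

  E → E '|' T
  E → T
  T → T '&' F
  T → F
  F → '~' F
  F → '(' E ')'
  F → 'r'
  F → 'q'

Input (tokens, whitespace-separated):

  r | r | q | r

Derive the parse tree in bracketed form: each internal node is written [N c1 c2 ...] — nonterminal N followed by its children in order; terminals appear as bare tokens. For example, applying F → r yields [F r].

[E [E [E [E [T [F r]]] | [T [F r]]] | [T [F q]]] | [T [F r]]]

E
E | T
E | T | T
E | T | T | T
T | T | T | T
F | T | T | T
r | T | T | T
r | F | T | T
r | r | T | T
r | r | F | T
r | r | q | T
r | r | q | F
r | r | q | r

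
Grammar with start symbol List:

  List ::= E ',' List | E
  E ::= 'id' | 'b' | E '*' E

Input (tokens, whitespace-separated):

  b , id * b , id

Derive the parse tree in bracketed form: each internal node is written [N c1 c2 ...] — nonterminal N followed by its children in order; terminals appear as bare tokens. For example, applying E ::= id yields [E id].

List
E , List
b , List
b , E , List
b , E * E , List
b , id * E , List
b , id * b , List
b , id * b , E
b , id * b , id

[List [E b] , [List [E [E id] * [E b]] , [List [E id]]]]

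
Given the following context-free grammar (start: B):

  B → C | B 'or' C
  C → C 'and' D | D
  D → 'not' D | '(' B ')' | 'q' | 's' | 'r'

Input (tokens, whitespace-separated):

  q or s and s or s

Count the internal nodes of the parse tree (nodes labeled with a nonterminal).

11

[B [B [B [C [D q]]] or [C [C [D s]] and [D s]]] or [C [D s]]]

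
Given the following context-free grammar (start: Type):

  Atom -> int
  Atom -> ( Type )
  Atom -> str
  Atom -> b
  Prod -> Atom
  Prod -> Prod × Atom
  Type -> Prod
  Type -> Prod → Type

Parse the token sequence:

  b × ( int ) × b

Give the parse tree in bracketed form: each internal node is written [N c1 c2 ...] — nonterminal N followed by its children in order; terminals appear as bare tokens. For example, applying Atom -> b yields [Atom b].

[Type [Prod [Prod [Prod [Atom b]] × [Atom ( [Type [Prod [Atom int]]] )]] × [Atom b]]]

Type
Prod
Prod × Atom
Prod × Atom × Atom
Atom × Atom × Atom
b × Atom × Atom
b × ( Type ) × Atom
b × ( Prod ) × Atom
b × ( Atom ) × Atom
b × ( int ) × Atom
b × ( int ) × b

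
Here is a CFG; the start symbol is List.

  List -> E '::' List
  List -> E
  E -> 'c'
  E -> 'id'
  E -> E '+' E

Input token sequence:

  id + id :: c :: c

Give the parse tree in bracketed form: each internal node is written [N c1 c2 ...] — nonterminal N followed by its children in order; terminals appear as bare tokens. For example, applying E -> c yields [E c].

List
E :: List
E + E :: List
id + E :: List
id + id :: List
id + id :: E :: List
id + id :: c :: List
id + id :: c :: E
id + id :: c :: c

[List [E [E id] + [E id]] :: [List [E c] :: [List [E c]]]]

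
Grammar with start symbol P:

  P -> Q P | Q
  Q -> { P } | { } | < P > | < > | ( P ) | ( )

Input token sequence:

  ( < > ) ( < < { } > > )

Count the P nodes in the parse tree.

[P [Q ( [P [Q < >]] )] [P [Q ( [P [Q < [P [Q < [P [Q { }]] >]] >]] )]]]

6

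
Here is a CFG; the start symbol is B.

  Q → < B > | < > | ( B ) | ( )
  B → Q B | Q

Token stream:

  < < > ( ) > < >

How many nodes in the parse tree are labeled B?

4

[B [Q < [B [Q < >] [B [Q ( )]]] >] [B [Q < >]]]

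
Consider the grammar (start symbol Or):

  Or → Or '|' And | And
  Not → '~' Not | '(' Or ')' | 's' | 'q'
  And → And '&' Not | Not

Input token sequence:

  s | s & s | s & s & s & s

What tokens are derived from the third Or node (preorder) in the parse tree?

[Or [Or [Or [And [Not s]]] | [And [And [Not s]] & [Not s]]] | [And [And [And [And [Not s]] & [Not s]] & [Not s]] & [Not s]]]

s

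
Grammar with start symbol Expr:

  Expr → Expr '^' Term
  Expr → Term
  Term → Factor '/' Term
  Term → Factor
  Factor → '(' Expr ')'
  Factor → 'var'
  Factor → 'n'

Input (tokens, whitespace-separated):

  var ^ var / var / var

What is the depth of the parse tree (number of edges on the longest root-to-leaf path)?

5

[Expr [Expr [Term [Factor var]]] ^ [Term [Factor var] / [Term [Factor var] / [Term [Factor var]]]]]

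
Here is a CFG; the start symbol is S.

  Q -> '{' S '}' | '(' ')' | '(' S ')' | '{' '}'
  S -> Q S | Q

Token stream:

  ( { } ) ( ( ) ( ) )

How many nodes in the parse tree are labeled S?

5

[S [Q ( [S [Q { }]] )] [S [Q ( [S [Q ( )] [S [Q ( )]]] )]]]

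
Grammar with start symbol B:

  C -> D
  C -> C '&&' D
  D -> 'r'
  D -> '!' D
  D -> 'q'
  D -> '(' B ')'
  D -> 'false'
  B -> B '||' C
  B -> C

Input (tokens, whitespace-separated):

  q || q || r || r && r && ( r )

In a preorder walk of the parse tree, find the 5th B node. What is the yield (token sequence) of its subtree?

[B [B [B [B [C [D q]]] || [C [D q]]] || [C [D r]]] || [C [C [C [D r]] && [D r]] && [D ( [B [C [D r]]] )]]]

r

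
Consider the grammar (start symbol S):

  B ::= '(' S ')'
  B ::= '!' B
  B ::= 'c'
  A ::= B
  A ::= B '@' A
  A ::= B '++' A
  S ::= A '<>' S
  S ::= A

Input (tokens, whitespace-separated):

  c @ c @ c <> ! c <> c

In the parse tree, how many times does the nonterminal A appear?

5

[S [A [B c] @ [A [B c] @ [A [B c]]]] <> [S [A [B ! [B c]]] <> [S [A [B c]]]]]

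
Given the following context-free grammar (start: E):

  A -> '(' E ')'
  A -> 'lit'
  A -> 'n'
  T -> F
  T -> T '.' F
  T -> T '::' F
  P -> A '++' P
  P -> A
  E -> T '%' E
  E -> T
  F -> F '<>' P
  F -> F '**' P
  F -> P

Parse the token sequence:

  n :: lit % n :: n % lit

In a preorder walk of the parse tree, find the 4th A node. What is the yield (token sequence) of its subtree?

n

[E [T [T [F [P [A n]]]] :: [F [P [A lit]]]] % [E [T [T [F [P [A n]]]] :: [F [P [A n]]]] % [E [T [F [P [A lit]]]]]]]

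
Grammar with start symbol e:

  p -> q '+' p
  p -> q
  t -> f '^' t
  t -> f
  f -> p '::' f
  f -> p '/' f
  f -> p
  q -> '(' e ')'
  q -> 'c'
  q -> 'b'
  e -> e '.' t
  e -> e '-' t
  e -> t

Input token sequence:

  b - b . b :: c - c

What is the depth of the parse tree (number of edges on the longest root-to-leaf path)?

8

[e [e [e [e [t [f [p [q b]]]]] - [t [f [p [q b]]]]] . [t [f [p [q b]] :: [f [p [q c]]]]]] - [t [f [p [q c]]]]]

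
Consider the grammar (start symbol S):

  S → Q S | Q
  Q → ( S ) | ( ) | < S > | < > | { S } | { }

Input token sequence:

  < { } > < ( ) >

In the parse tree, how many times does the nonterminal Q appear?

4

[S [Q < [S [Q { }]] >] [S [Q < [S [Q ( )]] >]]]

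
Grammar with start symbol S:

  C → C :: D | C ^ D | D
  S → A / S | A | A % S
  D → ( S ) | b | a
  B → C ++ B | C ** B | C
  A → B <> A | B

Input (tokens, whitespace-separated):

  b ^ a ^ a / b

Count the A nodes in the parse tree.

[S [A [B [C [C [C [D b]] ^ [D a]] ^ [D a]]]] / [S [A [B [C [D b]]]]]]

2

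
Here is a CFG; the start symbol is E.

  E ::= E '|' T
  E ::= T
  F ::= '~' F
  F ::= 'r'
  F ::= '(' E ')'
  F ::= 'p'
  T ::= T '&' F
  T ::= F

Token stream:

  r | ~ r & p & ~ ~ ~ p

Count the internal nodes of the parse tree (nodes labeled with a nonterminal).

14

[E [E [T [F r]]] | [T [T [T [F ~ [F r]]] & [F p]] & [F ~ [F ~ [F ~ [F p]]]]]]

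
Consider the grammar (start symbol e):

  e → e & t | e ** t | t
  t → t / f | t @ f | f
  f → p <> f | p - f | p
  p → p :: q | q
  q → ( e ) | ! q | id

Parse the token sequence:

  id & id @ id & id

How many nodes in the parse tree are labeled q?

[e [e [e [t [f [p [q id]]]]] & [t [t [f [p [q id]]]] @ [f [p [q id]]]]] & [t [f [p [q id]]]]]

4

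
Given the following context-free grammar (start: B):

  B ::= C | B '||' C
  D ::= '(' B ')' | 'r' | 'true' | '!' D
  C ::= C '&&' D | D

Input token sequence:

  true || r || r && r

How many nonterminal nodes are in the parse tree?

[B [B [B [C [D true]]] || [C [D r]]] || [C [C [D r]] && [D r]]]

11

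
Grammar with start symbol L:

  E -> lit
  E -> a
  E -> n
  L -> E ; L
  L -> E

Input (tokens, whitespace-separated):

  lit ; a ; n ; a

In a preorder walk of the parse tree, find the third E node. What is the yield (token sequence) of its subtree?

[L [E lit] ; [L [E a] ; [L [E n] ; [L [E a]]]]]

n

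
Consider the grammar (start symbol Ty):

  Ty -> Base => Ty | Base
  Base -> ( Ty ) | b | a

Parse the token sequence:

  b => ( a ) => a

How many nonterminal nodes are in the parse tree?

8

[Ty [Base b] => [Ty [Base ( [Ty [Base a]] )] => [Ty [Base a]]]]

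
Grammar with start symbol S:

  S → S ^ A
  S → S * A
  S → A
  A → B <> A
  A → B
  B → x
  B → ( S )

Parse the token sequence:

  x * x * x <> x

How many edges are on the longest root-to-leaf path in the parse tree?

5

[S [S [S [A [B x]]] * [A [B x]]] * [A [B x] <> [A [B x]]]]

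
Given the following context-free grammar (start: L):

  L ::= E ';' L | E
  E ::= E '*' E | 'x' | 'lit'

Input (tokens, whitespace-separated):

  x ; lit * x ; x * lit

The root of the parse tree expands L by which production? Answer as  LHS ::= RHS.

[L [E x] ; [L [E [E lit] * [E x]] ; [L [E [E x] * [E lit]]]]]

L ::= E ';' L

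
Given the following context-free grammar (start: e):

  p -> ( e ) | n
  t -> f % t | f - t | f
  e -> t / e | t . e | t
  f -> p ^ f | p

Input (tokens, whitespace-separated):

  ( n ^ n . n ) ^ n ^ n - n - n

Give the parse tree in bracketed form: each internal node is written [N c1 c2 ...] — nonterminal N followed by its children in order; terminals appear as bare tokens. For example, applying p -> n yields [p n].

[e [t [f [p ( [e [t [f [p n] ^ [f [p n]]]] . [e [t [f [p n]]]]] )] ^ [f [p n] ^ [f [p n]]]] - [t [f [p n]] - [t [f [p n]]]]]]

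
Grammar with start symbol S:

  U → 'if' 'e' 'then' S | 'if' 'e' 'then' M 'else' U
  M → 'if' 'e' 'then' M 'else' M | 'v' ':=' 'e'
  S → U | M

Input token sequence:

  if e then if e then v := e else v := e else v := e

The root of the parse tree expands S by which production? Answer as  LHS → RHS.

[S [M if e then [M if e then [M v := e] else [M v := e]] else [M v := e]]]

S → M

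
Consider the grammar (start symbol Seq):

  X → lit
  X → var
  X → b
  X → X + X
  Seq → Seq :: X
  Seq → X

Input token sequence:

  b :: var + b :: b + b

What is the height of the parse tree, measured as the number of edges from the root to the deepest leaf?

4

[Seq [Seq [Seq [X b]] :: [X [X var] + [X b]]] :: [X [X b] + [X b]]]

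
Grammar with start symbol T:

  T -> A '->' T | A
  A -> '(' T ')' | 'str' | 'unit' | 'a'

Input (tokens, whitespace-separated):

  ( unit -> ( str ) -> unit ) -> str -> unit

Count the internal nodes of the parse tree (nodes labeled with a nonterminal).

[T [A ( [T [A unit] -> [T [A ( [T [A str]] )] -> [T [A unit]]]] )] -> [T [A str] -> [T [A unit]]]]

14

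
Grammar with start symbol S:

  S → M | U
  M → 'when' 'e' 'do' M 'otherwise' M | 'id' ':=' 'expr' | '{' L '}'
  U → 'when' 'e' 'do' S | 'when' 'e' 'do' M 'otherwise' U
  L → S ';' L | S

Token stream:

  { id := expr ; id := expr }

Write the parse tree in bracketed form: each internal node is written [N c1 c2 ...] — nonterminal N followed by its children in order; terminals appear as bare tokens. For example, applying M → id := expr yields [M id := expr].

[S [M { [L [S [M id := expr]] ; [L [S [M id := expr]]]] }]]

S
M
{ L }
{ S ; L }
{ M ; L }
{ id := expr ; L }
{ id := expr ; S }
{ id := expr ; M }
{ id := expr ; id := expr }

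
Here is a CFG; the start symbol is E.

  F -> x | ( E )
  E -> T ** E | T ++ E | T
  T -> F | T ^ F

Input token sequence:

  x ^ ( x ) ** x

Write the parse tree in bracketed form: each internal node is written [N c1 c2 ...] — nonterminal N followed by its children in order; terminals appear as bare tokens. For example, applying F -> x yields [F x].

E
T ** E
T ^ F ** E
F ^ F ** E
x ^ F ** E
x ^ ( E ) ** E
x ^ ( T ) ** E
x ^ ( F ) ** E
x ^ ( x ) ** E
x ^ ( x ) ** T
x ^ ( x ) ** F
x ^ ( x ) ** x

[E [T [T [F x]] ^ [F ( [E [T [F x]]] )]] ** [E [T [F x]]]]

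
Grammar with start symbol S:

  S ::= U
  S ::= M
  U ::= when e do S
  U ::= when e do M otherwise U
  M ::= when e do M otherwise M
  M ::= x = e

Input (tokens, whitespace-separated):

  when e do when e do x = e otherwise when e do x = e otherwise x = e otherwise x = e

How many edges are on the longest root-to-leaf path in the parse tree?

[S [M when e do [M when e do [M x = e] otherwise [M when e do [M x = e] otherwise [M x = e]]] otherwise [M x = e]]]

5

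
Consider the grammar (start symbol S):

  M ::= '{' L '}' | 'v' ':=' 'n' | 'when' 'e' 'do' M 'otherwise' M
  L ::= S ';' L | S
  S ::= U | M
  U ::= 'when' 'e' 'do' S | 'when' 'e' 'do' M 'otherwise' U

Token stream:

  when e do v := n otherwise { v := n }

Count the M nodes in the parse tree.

[S [M when e do [M v := n] otherwise [M { [L [S [M v := n]]] }]]]

4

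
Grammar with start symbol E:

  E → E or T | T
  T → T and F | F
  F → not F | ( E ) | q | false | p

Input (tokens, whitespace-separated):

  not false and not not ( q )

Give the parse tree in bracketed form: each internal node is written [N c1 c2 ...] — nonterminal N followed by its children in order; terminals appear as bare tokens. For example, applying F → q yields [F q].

E
T
T and F
F and F
not F and F
not false and F
not false and not F
not false and not not F
not false and not not ( E )
not false and not not ( T )
not false and not not ( F )
not false and not not ( q )

[E [T [T [F not [F false]]] and [F not [F not [F ( [E [T [F q]]] )]]]]]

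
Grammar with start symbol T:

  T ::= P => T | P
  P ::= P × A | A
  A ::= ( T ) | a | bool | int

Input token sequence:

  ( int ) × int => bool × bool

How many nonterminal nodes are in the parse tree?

13

[T [P [P [A ( [T [P [A int]]] )]] × [A int]] => [T [P [P [A bool]] × [A bool]]]]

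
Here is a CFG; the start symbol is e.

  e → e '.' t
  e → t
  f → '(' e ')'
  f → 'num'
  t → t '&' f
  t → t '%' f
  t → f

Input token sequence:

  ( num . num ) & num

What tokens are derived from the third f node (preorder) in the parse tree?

num

[e [t [t [f ( [e [e [t [f num]]] . [t [f num]]] )]] & [f num]]]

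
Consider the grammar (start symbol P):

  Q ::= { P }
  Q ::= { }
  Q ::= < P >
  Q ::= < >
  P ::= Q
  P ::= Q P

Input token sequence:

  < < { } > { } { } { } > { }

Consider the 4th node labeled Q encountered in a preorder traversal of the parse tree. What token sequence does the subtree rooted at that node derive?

{ }

[P [Q < [P [Q < [P [Q { }]] >] [P [Q { }] [P [Q { }] [P [Q { }]]]]] >] [P [Q { }]]]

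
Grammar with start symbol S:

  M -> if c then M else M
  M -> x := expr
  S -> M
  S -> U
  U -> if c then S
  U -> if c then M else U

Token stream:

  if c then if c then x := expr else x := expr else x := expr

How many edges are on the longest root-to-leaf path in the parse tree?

[S [M if c then [M if c then [M x := expr] else [M x := expr]] else [M x := expr]]]

4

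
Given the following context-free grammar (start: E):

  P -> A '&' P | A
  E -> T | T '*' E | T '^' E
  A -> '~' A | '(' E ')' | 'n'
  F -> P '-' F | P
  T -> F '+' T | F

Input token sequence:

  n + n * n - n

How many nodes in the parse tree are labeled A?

4

[E [T [F [P [A n]]] + [T [F [P [A n]]]]] * [E [T [F [P [A n]] - [F [P [A n]]]]]]]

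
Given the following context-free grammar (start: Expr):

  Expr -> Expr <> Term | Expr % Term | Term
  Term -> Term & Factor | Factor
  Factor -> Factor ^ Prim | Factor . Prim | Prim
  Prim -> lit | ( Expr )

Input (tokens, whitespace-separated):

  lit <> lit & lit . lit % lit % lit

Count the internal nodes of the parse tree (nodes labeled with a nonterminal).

[Expr [Expr [Expr [Expr [Term [Factor [Prim lit]]]] <> [Term [Term [Factor [Prim lit]]] & [Factor [Factor [Prim lit]] . [Prim lit]]]] % [Term [Factor [Prim lit]]]] % [Term [Factor [Prim lit]]]]

21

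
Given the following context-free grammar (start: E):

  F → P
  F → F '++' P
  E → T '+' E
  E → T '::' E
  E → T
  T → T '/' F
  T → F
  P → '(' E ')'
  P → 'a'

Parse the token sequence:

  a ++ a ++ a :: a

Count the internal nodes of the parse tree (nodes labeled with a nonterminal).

12

[E [T [F [F [F [P a]] ++ [P a]] ++ [P a]]] :: [E [T [F [P a]]]]]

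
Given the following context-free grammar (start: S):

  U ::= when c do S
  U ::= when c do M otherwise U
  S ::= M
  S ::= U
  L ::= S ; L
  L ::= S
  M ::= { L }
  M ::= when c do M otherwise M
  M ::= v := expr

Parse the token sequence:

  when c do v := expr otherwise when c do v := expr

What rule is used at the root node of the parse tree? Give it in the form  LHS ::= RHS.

S ::= U

[S [U when c do [M v := expr] otherwise [U when c do [S [M v := expr]]]]]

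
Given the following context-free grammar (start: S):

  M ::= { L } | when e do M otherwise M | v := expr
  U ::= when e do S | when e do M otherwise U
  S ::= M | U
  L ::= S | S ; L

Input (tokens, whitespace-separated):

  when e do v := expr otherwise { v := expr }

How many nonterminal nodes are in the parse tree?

[S [M when e do [M v := expr] otherwise [M { [L [S [M v := expr]]] }]]]

7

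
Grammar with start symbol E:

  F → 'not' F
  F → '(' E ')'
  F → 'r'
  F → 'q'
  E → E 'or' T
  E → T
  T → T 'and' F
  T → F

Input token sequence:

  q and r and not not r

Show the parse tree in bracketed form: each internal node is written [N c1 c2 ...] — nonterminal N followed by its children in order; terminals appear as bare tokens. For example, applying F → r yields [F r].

[E [T [T [T [F q]] and [F r]] and [F not [F not [F r]]]]]

E
T
T and F
T and F and F
F and F and F
q and F and F
q and r and F
q and r and not F
q and r and not not F
q and r and not not r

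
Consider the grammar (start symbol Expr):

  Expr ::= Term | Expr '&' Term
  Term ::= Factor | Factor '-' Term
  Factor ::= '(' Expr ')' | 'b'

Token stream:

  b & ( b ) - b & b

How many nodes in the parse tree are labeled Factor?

5

[Expr [Expr [Expr [Term [Factor b]]] & [Term [Factor ( [Expr [Term [Factor b]]] )] - [Term [Factor b]]]] & [Term [Factor b]]]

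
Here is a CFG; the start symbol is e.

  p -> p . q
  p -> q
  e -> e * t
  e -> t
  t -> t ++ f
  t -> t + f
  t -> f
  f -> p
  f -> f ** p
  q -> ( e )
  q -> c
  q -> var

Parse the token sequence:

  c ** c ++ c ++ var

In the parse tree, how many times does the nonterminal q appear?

4

[e [t [t [t [f [f [p [q c]]] ** [p [q c]]]] ++ [f [p [q c]]]] ++ [f [p [q var]]]]]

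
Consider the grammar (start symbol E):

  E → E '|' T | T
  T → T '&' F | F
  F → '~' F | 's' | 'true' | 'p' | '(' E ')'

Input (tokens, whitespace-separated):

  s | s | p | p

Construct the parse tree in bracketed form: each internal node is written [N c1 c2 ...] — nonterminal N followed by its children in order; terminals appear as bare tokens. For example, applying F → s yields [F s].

E
E | T
E | T | T
E | T | T | T
T | T | T | T
F | T | T | T
s | T | T | T
s | F | T | T
s | s | T | T
s | s | F | T
s | s | p | T
s | s | p | F
s | s | p | p

[E [E [E [E [T [F s]]] | [T [F s]]] | [T [F p]]] | [T [F p]]]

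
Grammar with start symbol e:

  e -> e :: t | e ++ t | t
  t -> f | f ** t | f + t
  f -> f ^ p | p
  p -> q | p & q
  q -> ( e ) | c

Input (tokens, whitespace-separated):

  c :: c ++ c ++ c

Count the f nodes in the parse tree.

[e [e [e [e [t [f [p [q c]]]]] :: [t [f [p [q c]]]]] ++ [t [f [p [q c]]]]] ++ [t [f [p [q c]]]]]

4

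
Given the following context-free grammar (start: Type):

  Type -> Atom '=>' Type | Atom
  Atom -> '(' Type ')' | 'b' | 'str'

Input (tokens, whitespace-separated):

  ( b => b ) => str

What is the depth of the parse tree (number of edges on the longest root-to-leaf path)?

[Type [Atom ( [Type [Atom b] => [Type [Atom b]]] )] => [Type [Atom str]]]

5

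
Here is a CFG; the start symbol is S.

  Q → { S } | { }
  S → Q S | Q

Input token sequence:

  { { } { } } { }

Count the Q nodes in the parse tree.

4

[S [Q { [S [Q { }] [S [Q { }]]] }] [S [Q { }]]]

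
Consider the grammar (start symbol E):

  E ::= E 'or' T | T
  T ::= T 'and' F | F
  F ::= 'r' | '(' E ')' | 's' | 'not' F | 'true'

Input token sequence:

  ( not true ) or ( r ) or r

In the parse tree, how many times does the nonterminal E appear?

[E [E [E [T [F ( [E [T [F not [F true]]]] )]]] or [T [F ( [E [T [F r]]] )]]] or [T [F r]]]

5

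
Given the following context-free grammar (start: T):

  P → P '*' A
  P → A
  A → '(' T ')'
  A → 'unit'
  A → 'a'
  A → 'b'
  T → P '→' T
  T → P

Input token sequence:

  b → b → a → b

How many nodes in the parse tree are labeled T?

4

[T [P [A b]] → [T [P [A b]] → [T [P [A a]] → [T [P [A b]]]]]]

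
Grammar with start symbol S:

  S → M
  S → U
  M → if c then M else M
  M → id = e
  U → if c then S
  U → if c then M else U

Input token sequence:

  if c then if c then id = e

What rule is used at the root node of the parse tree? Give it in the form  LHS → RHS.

[S [U if c then [S [U if c then [S [M id = e]]]]]]

S → U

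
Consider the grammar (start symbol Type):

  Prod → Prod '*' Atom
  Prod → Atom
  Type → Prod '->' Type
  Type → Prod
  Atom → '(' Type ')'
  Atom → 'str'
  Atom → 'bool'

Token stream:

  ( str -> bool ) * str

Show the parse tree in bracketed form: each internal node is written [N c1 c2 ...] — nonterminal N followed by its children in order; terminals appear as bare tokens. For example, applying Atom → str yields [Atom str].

Type
Prod
Prod * Atom
Atom * Atom
( Type ) * Atom
( Prod -> Type ) * Atom
( Atom -> Type ) * Atom
( str -> Type ) * Atom
( str -> Prod ) * Atom
( str -> Atom ) * Atom
( str -> bool ) * Atom
( str -> bool ) * str

[Type [Prod [Prod [Atom ( [Type [Prod [Atom str]] -> [Type [Prod [Atom bool]]]] )]] * [Atom str]]]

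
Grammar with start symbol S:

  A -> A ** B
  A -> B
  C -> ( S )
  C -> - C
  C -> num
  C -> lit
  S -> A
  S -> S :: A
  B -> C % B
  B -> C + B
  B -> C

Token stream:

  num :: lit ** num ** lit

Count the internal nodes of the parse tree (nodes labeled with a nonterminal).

[S [S [A [B [C num]]]] :: [A [A [A [B [C lit]]] ** [B [C num]]] ** [B [C lit]]]]

14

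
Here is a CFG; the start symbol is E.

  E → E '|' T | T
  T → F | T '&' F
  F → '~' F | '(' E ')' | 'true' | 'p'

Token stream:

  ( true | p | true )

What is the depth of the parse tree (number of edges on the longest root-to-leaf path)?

8

[E [T [F ( [E [E [E [T [F true]]] | [T [F p]]] | [T [F true]]] )]]]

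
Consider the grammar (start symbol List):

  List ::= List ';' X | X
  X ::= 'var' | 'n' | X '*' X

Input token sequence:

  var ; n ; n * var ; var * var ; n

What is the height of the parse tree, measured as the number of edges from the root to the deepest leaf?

6

[List [List [List [List [List [X var]] ; [X n]] ; [X [X n] * [X var]]] ; [X [X var] * [X var]]] ; [X n]]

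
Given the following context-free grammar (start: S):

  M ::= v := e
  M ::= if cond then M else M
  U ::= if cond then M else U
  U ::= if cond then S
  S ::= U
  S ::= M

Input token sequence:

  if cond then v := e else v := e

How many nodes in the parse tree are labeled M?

[S [M if cond then [M v := e] else [M v := e]]]

3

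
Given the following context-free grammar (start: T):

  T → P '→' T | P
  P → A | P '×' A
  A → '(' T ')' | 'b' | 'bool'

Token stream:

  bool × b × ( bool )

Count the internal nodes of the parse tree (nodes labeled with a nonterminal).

[T [P [P [P [A bool]] × [A b]] × [A ( [T [P [A bool]]] )]]]

10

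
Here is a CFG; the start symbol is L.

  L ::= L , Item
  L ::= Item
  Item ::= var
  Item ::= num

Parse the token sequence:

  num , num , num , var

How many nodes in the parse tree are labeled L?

4

[L [L [L [L [Item num]] , [Item num]] , [Item num]] , [Item var]]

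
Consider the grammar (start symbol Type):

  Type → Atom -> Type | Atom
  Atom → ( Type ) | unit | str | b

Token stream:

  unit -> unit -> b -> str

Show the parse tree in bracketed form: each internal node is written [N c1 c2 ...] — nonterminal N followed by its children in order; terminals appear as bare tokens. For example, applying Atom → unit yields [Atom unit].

Type
Atom -> Type
unit -> Type
unit -> Atom -> Type
unit -> unit -> Type
unit -> unit -> Atom -> Type
unit -> unit -> b -> Type
unit -> unit -> b -> Atom
unit -> unit -> b -> str

[Type [Atom unit] -> [Type [Atom unit] -> [Type [Atom b] -> [Type [Atom str]]]]]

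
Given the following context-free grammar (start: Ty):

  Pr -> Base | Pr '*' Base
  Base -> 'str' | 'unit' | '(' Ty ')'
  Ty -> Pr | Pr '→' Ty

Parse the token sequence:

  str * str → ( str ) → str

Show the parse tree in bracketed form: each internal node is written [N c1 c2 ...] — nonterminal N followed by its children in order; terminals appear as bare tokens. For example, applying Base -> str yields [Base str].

Ty
Pr → Ty
Pr * Base → Ty
Base * Base → Ty
str * Base → Ty
str * str → Ty
str * str → Pr → Ty
str * str → Base → Ty
str * str → ( Ty ) → Ty
str * str → ( Pr ) → Ty
str * str → ( Base ) → Ty
str * str → ( str ) → Ty
str * str → ( str ) → Pr
str * str → ( str ) → Base
str * str → ( str ) → str

[Ty [Pr [Pr [Base str]] * [Base str]] → [Ty [Pr [Base ( [Ty [Pr [Base str]]] )]] → [Ty [Pr [Base str]]]]]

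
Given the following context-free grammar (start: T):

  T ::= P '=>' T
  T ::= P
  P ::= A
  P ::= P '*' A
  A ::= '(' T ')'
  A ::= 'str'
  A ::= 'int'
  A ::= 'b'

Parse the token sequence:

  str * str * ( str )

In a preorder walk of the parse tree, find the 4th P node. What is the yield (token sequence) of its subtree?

str

[T [P [P [P [A str]] * [A str]] * [A ( [T [P [A str]]] )]]]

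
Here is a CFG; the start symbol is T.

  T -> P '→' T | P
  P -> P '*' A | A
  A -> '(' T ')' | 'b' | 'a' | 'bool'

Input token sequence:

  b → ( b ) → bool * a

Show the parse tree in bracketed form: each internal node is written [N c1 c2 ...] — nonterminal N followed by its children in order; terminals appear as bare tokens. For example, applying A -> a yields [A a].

T
P → T
A → T
b → T
b → P → T
b → A → T
b → ( T ) → T
b → ( P ) → T
b → ( A ) → T
b → ( b ) → T
b → ( b ) → P
b → ( b ) → P * A
b → ( b ) → A * A
b → ( b ) → bool * A
b → ( b ) → bool * a

[T [P [A b]] → [T [P [A ( [T [P [A b]]] )]] → [T [P [P [A bool]] * [A a]]]]]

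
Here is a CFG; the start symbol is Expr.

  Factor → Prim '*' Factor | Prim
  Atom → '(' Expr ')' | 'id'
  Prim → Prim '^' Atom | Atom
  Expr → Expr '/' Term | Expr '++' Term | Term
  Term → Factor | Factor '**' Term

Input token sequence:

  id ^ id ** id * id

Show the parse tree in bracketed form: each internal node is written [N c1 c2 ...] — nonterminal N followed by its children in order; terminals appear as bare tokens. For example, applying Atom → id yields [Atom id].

Expr
Term
Factor ** Term
Prim ** Term
Prim ^ Atom ** Term
Atom ^ Atom ** Term
id ^ Atom ** Term
id ^ id ** Term
id ^ id ** Factor
id ^ id ** Prim * Factor
id ^ id ** Atom * Factor
id ^ id ** id * Factor
id ^ id ** id * Prim
id ^ id ** id * Atom
id ^ id ** id * id

[Expr [Term [Factor [Prim [Prim [Atom id]] ^ [Atom id]]] ** [Term [Factor [Prim [Atom id]] * [Factor [Prim [Atom id]]]]]]]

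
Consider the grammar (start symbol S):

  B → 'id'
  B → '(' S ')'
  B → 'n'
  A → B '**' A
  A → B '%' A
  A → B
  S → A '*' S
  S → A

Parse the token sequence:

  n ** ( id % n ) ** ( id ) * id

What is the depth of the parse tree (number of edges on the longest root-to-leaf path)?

[S [A [B n] ** [A [B ( [S [A [B id] % [A [B n]]]] )] ** [A [B ( [S [A [B id]]] )]]]] * [S [A [B id]]]]

8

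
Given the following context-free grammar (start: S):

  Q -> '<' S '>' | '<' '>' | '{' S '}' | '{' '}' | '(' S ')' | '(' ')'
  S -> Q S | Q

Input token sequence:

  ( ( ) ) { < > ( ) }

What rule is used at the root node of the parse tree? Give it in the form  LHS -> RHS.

[S [Q ( [S [Q ( )]] )] [S [Q { [S [Q < >] [S [Q ( )]]] }]]]

S -> Q S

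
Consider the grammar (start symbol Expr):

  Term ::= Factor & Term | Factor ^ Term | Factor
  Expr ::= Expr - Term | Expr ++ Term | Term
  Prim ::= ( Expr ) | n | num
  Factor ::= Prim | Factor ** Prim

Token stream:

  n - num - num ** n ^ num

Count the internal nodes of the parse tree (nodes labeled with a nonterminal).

[Expr [Expr [Expr [Term [Factor [Prim n]]]] - [Term [Factor [Prim num]]]] - [Term [Factor [Factor [Prim num]] ** [Prim n]] ^ [Term [Factor [Prim num]]]]]

17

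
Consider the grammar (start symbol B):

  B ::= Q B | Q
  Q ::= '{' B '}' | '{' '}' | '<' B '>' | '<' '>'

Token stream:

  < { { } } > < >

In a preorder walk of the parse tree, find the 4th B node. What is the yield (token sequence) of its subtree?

< >

[B [Q < [B [Q { [B [Q { }]] }]] >] [B [Q < >]]]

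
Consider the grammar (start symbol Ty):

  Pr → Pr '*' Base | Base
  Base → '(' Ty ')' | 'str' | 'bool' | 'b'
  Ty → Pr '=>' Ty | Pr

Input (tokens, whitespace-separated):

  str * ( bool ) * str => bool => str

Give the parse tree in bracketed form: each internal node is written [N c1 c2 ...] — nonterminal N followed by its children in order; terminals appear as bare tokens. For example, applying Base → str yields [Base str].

[Ty [Pr [Pr [Pr [Base str]] * [Base ( [Ty [Pr [Base bool]]] )]] * [Base str]] => [Ty [Pr [Base bool]] => [Ty [Pr [Base str]]]]]

Ty
Pr => Ty
Pr * Base => Ty
Pr * Base * Base => Ty
Base * Base * Base => Ty
str * Base * Base => Ty
str * ( Ty ) * Base => Ty
str * ( Pr ) * Base => Ty
str * ( Base ) * Base => Ty
str * ( bool ) * Base => Ty
str * ( bool ) * str => Ty
str * ( bool ) * str => Pr => Ty
str * ( bool ) * str => Base => Ty
str * ( bool ) * str => bool => Ty
str * ( bool ) * str => bool => Pr
str * ( bool ) * str => bool => Base
str * ( bool ) * str => bool => str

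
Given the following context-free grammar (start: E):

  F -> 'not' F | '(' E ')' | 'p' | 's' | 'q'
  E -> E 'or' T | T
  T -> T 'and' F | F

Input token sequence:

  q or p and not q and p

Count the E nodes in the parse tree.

[E [E [T [F q]]] or [T [T [T [F p]] and [F not [F q]]] and [F p]]]

2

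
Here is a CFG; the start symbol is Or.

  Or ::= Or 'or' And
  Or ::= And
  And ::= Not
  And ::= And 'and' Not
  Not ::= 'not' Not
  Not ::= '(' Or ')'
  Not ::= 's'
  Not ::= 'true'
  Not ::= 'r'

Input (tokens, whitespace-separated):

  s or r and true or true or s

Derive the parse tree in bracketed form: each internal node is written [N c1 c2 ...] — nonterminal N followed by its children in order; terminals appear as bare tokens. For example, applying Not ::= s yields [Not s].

Or
Or or And
Or or And or And
Or or And or And or And
And or And or And or And
Not or And or And or And
s or And or And or And
s or And and Not or And or And
s or Not and Not or And or And
s or r and Not or And or And
s or r and true or And or And
s or r and true or Not or And
s or r and true or true or And
s or r and true or true or Not
s or r and true or true or s

[Or [Or [Or [Or [And [Not s]]] or [And [And [Not r]] and [Not true]]] or [And [Not true]]] or [And [Not s]]]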